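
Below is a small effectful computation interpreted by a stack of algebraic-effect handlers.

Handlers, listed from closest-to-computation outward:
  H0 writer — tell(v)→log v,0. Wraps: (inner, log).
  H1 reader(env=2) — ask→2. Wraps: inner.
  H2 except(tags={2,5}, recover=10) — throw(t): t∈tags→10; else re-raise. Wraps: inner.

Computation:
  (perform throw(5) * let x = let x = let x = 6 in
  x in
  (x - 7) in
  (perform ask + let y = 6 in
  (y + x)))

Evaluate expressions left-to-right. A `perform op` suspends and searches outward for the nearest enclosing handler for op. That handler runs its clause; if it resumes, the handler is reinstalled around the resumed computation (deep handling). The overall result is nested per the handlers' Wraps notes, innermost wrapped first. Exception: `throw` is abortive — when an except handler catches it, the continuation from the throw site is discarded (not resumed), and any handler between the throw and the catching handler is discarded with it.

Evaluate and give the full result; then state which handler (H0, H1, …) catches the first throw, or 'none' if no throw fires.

Answer: 10 ; first throw caught by: H2

Evaluation trace:
throw(5) @ H2 caught ⇒ 10
= 10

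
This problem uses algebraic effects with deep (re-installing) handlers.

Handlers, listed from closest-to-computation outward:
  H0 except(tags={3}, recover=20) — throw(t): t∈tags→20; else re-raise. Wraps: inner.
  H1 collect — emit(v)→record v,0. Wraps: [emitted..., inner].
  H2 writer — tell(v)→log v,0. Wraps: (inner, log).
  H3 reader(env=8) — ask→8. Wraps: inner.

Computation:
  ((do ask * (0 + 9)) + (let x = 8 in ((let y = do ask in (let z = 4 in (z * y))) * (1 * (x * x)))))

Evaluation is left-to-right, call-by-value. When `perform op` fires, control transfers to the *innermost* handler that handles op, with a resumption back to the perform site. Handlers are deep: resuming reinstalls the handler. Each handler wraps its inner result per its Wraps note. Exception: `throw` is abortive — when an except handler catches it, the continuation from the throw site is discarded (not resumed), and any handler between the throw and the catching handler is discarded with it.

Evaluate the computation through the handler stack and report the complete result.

Answer: ([2120], ())

Working:
ask @ H3 ⇒ 8
ask @ H3 ⇒ 8
H0 returns 2120
H1 returns [2120]
H2 returns ([2120], ())
H3 returns ([2120], ())
= ([2120], ())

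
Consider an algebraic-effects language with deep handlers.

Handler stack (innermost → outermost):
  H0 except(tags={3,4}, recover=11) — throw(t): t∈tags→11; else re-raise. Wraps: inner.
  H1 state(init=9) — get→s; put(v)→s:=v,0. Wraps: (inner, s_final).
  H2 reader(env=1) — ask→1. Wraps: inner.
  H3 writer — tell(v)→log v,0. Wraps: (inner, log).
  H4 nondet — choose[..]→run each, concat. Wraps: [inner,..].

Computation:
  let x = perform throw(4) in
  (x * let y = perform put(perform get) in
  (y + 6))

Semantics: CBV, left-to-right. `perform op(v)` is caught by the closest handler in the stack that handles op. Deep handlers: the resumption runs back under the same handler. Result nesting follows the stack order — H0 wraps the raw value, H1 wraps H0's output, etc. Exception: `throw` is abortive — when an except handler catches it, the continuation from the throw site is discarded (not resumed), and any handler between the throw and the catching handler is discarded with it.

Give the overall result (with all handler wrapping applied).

Answer: [((11, 9), ())]

Step-by-step:
throw(4) @ H0 caught ⇒ 11
H1 returns (11, 9)
H2 returns (11, 9)
H3 returns ((11, 9), ())
H4 returns [((11, 9), ())]
= [((11, 9), ())]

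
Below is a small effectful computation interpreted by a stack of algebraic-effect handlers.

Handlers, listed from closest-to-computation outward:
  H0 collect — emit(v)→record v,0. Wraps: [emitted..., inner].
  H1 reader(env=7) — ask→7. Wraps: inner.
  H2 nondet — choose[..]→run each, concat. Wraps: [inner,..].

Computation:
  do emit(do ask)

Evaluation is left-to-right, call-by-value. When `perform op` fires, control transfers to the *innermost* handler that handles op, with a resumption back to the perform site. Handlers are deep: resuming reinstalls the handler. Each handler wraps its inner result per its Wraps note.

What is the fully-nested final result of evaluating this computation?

Answer: [[7, 0]]

Evaluation trace:
ask @ H1 ⇒ 7
emit(7) @ H0 ⇒ out+=7
H0 returns [7, 0]
H1 returns [7, 0]
H2 returns [[7, 0]]
= [[7, 0]]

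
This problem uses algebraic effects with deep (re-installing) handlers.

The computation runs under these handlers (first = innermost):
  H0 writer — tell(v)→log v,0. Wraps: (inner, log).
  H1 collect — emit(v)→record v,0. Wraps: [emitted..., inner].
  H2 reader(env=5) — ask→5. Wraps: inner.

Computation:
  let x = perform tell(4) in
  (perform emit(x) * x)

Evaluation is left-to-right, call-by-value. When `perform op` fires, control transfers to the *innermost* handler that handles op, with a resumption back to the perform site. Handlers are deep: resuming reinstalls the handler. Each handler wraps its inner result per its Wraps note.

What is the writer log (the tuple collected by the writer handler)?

Working:
tell(4) @ H0 ⇒ log+=4
emit(0) @ H1 ⇒ out+=0
H0 returns (0, (4))
H1 returns [0, (0, (4))]
H2 returns [0, (0, (4))]
= [0, (0, (4))]

Answer: (4)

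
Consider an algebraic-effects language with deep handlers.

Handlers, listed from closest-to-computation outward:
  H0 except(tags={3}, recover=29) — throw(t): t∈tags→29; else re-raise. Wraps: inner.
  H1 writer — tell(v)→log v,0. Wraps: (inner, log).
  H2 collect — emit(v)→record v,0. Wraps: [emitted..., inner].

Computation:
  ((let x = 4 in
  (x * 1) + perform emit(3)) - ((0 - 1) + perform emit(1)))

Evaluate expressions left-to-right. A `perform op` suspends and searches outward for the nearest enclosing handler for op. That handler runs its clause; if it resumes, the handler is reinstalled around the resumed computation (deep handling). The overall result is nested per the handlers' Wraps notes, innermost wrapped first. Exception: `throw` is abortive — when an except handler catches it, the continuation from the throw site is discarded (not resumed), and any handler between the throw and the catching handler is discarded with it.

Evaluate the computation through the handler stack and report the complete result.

Evaluation trace:
emit(3) @ H2 ⇒ out+=3
emit(1) @ H2 ⇒ out+=1
H0 returns 5
H1 returns (5, ())
H2 returns [3, 1, (5, ())]
= [3, 1, (5, ())]

Answer: [3, 1, (5, ())]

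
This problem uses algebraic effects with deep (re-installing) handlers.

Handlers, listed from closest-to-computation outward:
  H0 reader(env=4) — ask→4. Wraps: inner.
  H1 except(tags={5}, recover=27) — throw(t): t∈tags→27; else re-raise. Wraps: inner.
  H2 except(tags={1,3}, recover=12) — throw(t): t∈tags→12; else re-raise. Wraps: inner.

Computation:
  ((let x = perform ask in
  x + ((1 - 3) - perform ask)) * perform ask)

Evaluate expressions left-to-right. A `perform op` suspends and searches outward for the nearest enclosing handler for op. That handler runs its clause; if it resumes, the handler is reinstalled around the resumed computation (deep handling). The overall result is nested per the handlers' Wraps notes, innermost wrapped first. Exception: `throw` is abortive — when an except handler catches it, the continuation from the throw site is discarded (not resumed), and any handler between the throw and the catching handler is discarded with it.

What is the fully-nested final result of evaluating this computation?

Answer: -8

Evaluation trace:
ask @ H0 ⇒ 4
ask @ H0 ⇒ 4
ask @ H0 ⇒ 4
H0 returns -8
H1 returns -8
H2 returns -8
= -8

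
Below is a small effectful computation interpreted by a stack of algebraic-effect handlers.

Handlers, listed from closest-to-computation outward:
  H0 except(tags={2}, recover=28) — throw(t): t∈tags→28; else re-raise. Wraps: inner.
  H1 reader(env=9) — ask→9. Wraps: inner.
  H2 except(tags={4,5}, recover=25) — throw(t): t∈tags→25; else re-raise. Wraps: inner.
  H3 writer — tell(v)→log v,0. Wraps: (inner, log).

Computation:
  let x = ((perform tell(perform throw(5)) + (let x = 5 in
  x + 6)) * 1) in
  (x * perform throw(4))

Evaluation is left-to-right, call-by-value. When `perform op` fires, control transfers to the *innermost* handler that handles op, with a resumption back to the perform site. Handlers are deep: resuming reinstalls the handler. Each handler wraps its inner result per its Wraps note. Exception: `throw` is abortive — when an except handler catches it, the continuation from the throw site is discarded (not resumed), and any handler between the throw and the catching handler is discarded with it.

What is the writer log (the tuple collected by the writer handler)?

Answer: ()

Working:
throw(5) @ H0 re-raised
throw(5) @ H2 caught ⇒ 25
H3 returns (25, ())
= (25, ())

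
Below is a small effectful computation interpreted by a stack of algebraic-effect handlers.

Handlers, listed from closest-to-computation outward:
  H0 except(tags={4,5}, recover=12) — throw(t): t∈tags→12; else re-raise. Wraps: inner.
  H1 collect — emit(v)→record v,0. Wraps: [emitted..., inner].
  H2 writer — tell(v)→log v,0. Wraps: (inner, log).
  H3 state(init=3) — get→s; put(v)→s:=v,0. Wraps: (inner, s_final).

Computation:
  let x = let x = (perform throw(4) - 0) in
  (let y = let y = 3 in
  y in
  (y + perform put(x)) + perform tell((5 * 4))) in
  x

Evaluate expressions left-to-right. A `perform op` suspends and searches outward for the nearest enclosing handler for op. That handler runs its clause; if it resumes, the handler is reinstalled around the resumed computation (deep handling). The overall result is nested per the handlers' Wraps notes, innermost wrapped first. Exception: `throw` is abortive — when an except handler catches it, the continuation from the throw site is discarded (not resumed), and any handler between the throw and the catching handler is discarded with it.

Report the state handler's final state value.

Answer: 3

Step-by-step:
throw(4) @ H0 caught ⇒ 12
H1 returns [12]
H2 returns ([12], ())
H3 returns (([12], ()), 3)
= (([12], ()), 3)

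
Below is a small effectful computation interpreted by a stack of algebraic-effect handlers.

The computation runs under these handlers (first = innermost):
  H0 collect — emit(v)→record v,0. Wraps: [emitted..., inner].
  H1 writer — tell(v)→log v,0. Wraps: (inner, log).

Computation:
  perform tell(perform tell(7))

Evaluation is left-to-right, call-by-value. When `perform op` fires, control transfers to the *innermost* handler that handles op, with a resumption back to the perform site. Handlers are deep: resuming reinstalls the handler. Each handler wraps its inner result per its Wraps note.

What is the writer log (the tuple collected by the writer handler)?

Step-by-step:
tell(7) @ H1 ⇒ log+=7
tell(0) @ H1 ⇒ log+=0
H0 returns [0]
H1 returns ([0], (7, 0))
= ([0], (7, 0))

Answer: (7, 0)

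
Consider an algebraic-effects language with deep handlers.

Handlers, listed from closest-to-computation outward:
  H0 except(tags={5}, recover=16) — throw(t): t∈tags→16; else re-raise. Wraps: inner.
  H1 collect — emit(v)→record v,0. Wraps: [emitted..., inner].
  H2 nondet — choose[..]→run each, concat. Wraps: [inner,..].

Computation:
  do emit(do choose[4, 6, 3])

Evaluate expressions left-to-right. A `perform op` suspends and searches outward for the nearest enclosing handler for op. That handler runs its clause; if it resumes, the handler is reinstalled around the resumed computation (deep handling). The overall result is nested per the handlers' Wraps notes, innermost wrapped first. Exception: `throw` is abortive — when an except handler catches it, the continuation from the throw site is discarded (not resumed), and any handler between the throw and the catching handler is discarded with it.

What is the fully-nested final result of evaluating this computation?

Step-by-step:
choose[4, 6, 3] @ H2
  branch[0] choose=4:
    emit(4) @ H1 ⇒ out+=4
    H0 returns 0
    H1 returns [4, 0]
    H2 returns [[4, 0]]
  branch[1] choose=6:
    emit(6) @ H1 ⇒ out+=6
    H0 returns 0
    H1 returns [6, 0]
    H2 returns [[6, 0]]
  branch[2] choose=3:
    emit(3) @ H1 ⇒ out+=3
    H0 returns 0
    H1 returns [3, 0]
    H2 returns [[3, 0]]
= [[4, 0], [6, 0], [3, 0]]

Answer: [[4, 0], [6, 0], [3, 0]]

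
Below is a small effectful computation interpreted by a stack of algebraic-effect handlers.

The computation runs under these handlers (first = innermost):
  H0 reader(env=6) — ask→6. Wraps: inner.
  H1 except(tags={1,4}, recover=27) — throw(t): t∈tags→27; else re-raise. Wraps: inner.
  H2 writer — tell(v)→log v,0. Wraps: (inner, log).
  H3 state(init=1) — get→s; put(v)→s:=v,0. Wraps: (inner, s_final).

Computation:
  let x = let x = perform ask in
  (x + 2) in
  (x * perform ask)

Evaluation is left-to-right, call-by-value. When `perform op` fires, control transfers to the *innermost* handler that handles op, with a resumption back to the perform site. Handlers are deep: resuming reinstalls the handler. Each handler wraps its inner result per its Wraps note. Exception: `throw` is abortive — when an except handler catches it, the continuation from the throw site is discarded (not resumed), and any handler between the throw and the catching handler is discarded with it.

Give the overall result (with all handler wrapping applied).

Evaluation trace:
ask @ H0 ⇒ 6
ask @ H0 ⇒ 6
H0 returns 48
H1 returns 48
H2 returns (48, ())
H3 returns ((48, ()), 1)
= ((48, ()), 1)

Answer: ((48, ()), 1)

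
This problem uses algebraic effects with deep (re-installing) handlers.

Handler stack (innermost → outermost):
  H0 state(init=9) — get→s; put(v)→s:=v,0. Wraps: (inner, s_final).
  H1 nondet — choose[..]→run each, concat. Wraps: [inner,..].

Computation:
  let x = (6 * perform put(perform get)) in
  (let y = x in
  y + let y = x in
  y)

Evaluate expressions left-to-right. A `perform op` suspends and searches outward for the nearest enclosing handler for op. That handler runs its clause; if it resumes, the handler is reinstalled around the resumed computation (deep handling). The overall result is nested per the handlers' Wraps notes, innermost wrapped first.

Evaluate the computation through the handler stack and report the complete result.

Answer: [(0, 9)]

Step-by-step:
get @ H0 ⇒ 9
put(9) @ H0 ⇒ s:=9
H0 returns (0, 9)
H1 returns [(0, 9)]
= [(0, 9)]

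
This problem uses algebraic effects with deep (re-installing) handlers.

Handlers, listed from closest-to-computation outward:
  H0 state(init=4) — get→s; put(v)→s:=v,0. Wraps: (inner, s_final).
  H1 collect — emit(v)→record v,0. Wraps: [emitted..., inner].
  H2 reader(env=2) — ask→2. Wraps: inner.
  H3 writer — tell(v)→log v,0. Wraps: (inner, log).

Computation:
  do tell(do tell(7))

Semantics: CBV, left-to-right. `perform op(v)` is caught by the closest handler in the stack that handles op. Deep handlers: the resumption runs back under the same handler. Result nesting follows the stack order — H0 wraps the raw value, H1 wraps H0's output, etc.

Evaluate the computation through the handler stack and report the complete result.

Answer: ([(0, 4)], (7, 0))

Evaluation trace:
tell(7) @ H3 ⇒ log+=7
tell(0) @ H3 ⇒ log+=0
H0 returns (0, 4)
H1 returns [(0, 4)]
H2 returns [(0, 4)]
H3 returns ([(0, 4)], (7, 0))
= ([(0, 4)], (7, 0))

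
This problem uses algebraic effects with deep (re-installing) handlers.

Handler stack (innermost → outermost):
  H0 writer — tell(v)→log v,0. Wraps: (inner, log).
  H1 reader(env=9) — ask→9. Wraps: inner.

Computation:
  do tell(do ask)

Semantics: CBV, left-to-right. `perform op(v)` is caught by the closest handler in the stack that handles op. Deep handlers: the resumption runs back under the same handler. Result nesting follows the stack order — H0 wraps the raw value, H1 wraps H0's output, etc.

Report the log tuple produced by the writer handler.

Answer: (9)

Evaluation trace:
ask @ H1 ⇒ 9
tell(9) @ H0 ⇒ log+=9
H0 returns (0, (9))
H1 returns (0, (9))
= (0, (9))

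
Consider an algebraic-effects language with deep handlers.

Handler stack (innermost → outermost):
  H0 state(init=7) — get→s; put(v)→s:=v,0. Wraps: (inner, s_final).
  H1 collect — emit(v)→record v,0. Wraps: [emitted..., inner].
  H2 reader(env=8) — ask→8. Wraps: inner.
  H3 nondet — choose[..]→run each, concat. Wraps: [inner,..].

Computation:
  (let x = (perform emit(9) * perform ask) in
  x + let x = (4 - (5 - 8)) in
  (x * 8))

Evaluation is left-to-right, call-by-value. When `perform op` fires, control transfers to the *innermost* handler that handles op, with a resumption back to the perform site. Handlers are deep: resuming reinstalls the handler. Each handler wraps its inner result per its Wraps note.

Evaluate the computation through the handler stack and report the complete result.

Step-by-step:
emit(9) @ H1 ⇒ out+=9
ask @ H2 ⇒ 8
H0 returns (56, 7)
H1 returns [9, (56, 7)]
H2 returns [9, (56, 7)]
H3 returns [[9, (56, 7)]]
= [[9, (56, 7)]]

Answer: [[9, (56, 7)]]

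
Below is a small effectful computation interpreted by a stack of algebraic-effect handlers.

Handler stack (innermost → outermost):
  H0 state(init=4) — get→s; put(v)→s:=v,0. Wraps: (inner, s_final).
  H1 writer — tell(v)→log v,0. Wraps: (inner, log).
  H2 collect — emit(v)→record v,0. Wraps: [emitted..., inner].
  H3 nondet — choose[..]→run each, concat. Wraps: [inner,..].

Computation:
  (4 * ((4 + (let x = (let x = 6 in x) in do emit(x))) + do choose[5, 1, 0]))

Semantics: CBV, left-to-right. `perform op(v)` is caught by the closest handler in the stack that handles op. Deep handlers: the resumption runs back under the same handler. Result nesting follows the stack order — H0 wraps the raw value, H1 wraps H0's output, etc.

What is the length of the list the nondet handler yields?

Evaluation trace:
emit(6) @ H2 ⇒ out+=6
choose[5, 1, 0] @ H3
  branch[0] choose=5:
    H0 returns (36, 4)
    H1 returns ((36, 4), ())
    H2 returns [6, ((36, 4), ())]
    H3 returns [[6, ((36, 4), ())]]
  branch[1] choose=1:
    H0 returns (20, 4)
    H1 returns ((20, 4), ())
    H2 returns [6, ((20, 4), ())]
    H3 returns [[6, ((20, 4), ())]]
  branch[2] choose=0:
    H0 returns (16, 4)
    H1 returns ((16, 4), ())
    H2 returns [6, ((16, 4), ())]
    H3 returns [[6, ((16, 4), ())]]
= [[6, ((36, 4), ())], [6, ((20, 4), ())], [6, ((16, 4), ())]]

Answer: 3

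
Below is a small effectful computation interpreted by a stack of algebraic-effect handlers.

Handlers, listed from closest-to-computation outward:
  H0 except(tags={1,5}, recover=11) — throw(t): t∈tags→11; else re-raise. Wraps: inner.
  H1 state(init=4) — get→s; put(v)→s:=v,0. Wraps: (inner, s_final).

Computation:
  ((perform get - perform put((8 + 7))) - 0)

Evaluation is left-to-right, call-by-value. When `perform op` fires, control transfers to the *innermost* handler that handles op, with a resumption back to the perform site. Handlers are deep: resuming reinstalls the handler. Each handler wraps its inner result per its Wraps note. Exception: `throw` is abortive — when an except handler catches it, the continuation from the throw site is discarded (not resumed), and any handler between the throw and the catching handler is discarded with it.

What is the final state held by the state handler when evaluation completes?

Answer: 15

Step-by-step:
get @ H1 ⇒ 4
put(15) @ H1 ⇒ s:=15
H0 returns 4
H1 returns (4, 15)
= (4, 15)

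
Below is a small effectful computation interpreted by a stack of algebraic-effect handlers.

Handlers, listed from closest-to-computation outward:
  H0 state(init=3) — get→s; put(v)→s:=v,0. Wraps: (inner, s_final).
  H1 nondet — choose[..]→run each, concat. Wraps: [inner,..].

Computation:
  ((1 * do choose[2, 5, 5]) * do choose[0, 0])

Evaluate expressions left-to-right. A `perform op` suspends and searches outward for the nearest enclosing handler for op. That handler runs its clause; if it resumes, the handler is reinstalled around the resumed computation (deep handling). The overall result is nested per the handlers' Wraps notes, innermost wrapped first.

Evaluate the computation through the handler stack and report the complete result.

Working:
choose[2, 5, 5] @ H1
  branch[0] choose=2:
    choose[0, 0] @ H1
      branch[0] choose=0:
        H0 returns (0, 3)
        H1 returns [(0, 3)]
      branch[1] choose=0:
        H0 returns (0, 3)
        H1 returns [(0, 3)]
  branch[1] choose=5:
    choose[0, 0] @ H1
      branch[0] choose=0:
        H0 returns (0, 3)
        H1 returns [(0, 3)]
      branch[1] choose=0:
        H0 returns (0, 3)
        H1 returns [(0, 3)]
  branch[2] choose=5:
    choose[0, 0] @ H1
      branch[0] choose=0:
        H0 returns (0, 3)
        H1 returns [(0, 3)]
      branch[1] choose=0:
        H0 returns (0, 3)
        H1 returns [(0, 3)]
= [(0, 3), (0, 3), (0, 3), (0, 3), (0, 3), (0, 3)]

Answer: [(0, 3), (0, 3), (0, 3), (0, 3), (0, 3), (0, 3)]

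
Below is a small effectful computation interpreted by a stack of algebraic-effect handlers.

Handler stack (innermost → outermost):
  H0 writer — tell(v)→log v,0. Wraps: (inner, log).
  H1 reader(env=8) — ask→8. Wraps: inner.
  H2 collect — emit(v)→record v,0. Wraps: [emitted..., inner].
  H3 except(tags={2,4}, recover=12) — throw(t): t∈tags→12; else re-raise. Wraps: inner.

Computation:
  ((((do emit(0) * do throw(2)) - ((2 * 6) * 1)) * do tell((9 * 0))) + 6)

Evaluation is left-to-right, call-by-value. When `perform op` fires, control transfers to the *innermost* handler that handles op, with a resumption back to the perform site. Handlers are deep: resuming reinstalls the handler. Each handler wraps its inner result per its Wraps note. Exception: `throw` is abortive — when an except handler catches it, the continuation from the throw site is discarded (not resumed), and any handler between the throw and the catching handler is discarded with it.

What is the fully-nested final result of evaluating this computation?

Answer: 12

Step-by-step:
emit(0) @ H2 ⇒ out+=0
throw(2) @ H3 caught ⇒ 12
= 12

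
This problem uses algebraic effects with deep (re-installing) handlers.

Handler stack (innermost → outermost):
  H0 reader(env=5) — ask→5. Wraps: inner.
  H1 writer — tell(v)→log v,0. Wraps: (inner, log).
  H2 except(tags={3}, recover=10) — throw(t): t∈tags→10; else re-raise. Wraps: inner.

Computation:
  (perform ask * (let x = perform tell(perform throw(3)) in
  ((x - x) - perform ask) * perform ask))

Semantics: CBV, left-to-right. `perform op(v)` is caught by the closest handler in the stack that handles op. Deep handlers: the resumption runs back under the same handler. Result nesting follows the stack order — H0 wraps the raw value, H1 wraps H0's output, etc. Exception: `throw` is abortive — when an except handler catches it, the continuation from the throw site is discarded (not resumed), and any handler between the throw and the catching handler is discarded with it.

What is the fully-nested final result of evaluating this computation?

Answer: 10

Step-by-step:
ask @ H0 ⇒ 5
throw(3) @ H2 caught ⇒ 10
= 10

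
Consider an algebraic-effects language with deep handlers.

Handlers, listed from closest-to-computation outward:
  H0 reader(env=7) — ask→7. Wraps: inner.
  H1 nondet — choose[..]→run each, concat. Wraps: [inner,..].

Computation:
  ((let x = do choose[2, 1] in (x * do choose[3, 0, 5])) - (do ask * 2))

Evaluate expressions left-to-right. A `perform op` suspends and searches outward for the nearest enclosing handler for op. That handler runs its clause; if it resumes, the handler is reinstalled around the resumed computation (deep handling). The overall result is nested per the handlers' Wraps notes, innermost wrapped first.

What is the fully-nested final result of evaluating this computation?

Evaluation trace:
choose[2, 1] @ H1
  branch[0] choose=2:
    choose[3, 0, 5] @ H1
      branch[0] choose=3:
        ask @ H0 ⇒ 7
        H0 returns -8
        H1 returns [-8]
      branch[1] choose=0:
        ask @ H0 ⇒ 7
        H0 returns -14
        H1 returns [-14]
      branch[2] choose=5:
        ask @ H0 ⇒ 7
        H0 returns -4
        H1 returns [-4]
  branch[1] choose=1:
    choose[3, 0, 5] @ H1
      branch[0] choose=3:
        ask @ H0 ⇒ 7
        H0 returns -11
        H1 returns [-11]
      branch[1] choose=0:
        ask @ H0 ⇒ 7
        H0 returns -14
        H1 returns [-14]
      branch[2] choose=5:
        ask @ H0 ⇒ 7
        H0 returns -9
        H1 returns [-9]
= [-8, -14, -4, -11, -14, -9]

Answer: [-8, -14, -4, -11, -14, -9]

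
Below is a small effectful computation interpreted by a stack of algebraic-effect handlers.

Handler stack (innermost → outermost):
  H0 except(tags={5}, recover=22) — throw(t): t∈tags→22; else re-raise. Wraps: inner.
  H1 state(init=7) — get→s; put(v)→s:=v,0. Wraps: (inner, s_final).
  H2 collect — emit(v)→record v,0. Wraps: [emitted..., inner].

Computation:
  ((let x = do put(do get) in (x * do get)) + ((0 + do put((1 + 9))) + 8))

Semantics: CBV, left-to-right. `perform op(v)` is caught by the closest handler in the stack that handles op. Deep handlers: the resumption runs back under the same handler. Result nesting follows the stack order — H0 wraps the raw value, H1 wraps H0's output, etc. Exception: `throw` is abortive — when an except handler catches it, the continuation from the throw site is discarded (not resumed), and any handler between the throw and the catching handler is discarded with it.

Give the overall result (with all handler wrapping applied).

Working:
get @ H1 ⇒ 7
put(7) @ H1 ⇒ s:=7
get @ H1 ⇒ 7
put(10) @ H1 ⇒ s:=10
H0 returns 8
H1 returns (8, 10)
H2 returns [(8, 10)]
= [(8, 10)]

Answer: [(8, 10)]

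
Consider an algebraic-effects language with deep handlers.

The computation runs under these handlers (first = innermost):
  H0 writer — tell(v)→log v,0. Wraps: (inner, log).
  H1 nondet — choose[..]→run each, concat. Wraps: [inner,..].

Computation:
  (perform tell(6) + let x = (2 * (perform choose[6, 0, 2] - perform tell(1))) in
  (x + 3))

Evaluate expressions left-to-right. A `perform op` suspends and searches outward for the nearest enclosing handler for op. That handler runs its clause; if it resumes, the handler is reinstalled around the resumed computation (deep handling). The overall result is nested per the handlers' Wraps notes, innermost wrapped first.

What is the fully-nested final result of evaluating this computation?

Evaluation trace:
tell(6) @ H0 ⇒ log+=6
choose[6, 0, 2] @ H1
  branch[0] choose=6:
    tell(1) @ H0 ⇒ log+=1
    H0 returns (15, (6, 1))
    H1 returns [(15, (6, 1))]
  branch[1] choose=0:
    tell(1) @ H0 ⇒ log+=1
    H0 returns (3, (6, 1))
    H1 returns [(3, (6, 1))]
  branch[2] choose=2:
    tell(1) @ H0 ⇒ log+=1
    H0 returns (7, (6, 1))
    H1 returns [(7, (6, 1))]
= [(15, (6, 1)), (3, (6, 1)), (7, (6, 1))]

Answer: [(15, (6, 1)), (3, (6, 1)), (7, (6, 1))]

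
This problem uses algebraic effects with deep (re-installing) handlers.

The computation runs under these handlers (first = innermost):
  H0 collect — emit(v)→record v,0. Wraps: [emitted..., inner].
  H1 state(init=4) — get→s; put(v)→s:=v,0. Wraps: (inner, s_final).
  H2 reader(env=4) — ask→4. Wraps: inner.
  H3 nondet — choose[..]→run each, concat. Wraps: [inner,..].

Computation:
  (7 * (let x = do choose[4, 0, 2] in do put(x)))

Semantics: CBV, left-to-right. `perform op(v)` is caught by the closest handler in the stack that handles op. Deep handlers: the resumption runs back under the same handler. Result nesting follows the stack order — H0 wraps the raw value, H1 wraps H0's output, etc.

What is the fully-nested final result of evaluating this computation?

Step-by-step:
choose[4, 0, 2] @ H3
  branch[0] choose=4:
    put(4) @ H1 ⇒ s:=4
    H0 returns [0]
    H1 returns ([0], 4)
    H2 returns ([0], 4)
    H3 returns [([0], 4)]
  branch[1] choose=0:
    put(0) @ H1 ⇒ s:=0
    H0 returns [0]
    H1 returns ([0], 0)
    H2 returns ([0], 0)
    H3 returns [([0], 0)]
  branch[2] choose=2:
    put(2) @ H1 ⇒ s:=2
    H0 returns [0]
    H1 returns ([0], 2)
    H2 returns ([0], 2)
    H3 returns [([0], 2)]
= [([0], 4), ([0], 0), ([0], 2)]

Answer: [([0], 4), ([0], 0), ([0], 2)]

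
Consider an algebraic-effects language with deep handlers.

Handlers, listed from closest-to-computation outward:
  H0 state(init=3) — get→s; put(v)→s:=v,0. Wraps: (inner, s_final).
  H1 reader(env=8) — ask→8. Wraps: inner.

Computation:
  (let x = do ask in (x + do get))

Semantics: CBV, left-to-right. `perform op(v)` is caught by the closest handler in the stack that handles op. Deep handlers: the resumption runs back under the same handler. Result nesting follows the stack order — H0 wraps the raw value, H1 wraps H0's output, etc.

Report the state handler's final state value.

Working:
ask @ H1 ⇒ 8
get @ H0 ⇒ 3
H0 returns (11, 3)
H1 returns (11, 3)
= (11, 3)

Answer: 3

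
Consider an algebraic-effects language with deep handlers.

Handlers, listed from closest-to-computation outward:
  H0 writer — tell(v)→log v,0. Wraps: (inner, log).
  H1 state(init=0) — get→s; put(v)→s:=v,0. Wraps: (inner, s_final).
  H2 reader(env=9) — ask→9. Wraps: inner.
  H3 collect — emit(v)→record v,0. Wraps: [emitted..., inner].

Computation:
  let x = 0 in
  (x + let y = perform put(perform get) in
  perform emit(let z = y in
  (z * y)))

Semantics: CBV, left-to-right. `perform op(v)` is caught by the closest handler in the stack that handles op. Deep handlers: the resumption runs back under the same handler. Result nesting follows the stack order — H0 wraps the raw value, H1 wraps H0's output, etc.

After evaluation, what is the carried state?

Answer: 0

Working:
get @ H1 ⇒ 0
put(0) @ H1 ⇒ s:=0
emit(0) @ H3 ⇒ out+=0
H0 returns (0, ())
H1 returns ((0, ()), 0)
H2 returns ((0, ()), 0)
H3 returns [0, ((0, ()), 0)]
= [0, ((0, ()), 0)]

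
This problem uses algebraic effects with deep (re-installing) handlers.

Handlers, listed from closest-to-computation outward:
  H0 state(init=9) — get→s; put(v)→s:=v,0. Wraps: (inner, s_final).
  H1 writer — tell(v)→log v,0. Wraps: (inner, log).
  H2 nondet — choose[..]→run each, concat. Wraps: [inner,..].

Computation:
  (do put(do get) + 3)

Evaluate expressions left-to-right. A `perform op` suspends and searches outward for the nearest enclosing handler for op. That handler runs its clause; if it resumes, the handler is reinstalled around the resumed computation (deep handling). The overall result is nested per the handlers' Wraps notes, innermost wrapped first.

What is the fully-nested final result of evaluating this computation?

Step-by-step:
get @ H0 ⇒ 9
put(9) @ H0 ⇒ s:=9
H0 returns (3, 9)
H1 returns ((3, 9), ())
H2 returns [((3, 9), ())]
= [((3, 9), ())]

Answer: [((3, 9), ())]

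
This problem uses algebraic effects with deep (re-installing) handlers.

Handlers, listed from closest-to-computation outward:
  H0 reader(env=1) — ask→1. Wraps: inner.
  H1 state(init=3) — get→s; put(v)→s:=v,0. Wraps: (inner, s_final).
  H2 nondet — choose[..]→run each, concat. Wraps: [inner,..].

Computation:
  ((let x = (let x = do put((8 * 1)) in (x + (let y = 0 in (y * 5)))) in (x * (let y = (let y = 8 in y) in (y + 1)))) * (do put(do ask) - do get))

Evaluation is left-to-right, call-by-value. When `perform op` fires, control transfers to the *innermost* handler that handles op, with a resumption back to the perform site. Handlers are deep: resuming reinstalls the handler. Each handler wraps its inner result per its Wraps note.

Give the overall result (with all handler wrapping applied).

Evaluation trace:
put(8) @ H1 ⇒ s:=8
ask @ H0 ⇒ 1
put(1) @ H1 ⇒ s:=1
get @ H1 ⇒ 1
H0 returns 0
H1 returns (0, 1)
H2 returns [(0, 1)]
= [(0, 1)]

Answer: [(0, 1)]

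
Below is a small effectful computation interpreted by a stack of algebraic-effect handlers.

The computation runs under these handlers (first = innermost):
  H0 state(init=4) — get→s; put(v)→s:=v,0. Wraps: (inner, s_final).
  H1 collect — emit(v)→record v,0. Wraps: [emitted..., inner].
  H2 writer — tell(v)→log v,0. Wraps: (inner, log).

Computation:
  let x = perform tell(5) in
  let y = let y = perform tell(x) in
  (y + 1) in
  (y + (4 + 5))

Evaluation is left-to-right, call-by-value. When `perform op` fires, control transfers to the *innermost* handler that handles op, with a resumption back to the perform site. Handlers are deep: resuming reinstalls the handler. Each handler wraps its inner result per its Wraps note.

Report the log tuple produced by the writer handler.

Answer: (5, 0)

Evaluation trace:
tell(5) @ H2 ⇒ log+=5
tell(0) @ H2 ⇒ log+=0
H0 returns (10, 4)
H1 returns [(10, 4)]
H2 returns ([(10, 4)], (5, 0))
= ([(10, 4)], (5, 0))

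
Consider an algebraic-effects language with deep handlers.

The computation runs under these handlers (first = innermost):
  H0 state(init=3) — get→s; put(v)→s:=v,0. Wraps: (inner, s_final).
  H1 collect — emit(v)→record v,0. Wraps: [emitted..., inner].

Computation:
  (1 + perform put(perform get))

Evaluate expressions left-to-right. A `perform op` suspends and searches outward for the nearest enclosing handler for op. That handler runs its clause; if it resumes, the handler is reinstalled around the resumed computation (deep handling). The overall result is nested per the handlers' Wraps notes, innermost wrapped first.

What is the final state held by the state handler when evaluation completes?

Answer: 3

Evaluation trace:
get @ H0 ⇒ 3
put(3) @ H0 ⇒ s:=3
H0 returns (1, 3)
H1 returns [(1, 3)]
= [(1, 3)]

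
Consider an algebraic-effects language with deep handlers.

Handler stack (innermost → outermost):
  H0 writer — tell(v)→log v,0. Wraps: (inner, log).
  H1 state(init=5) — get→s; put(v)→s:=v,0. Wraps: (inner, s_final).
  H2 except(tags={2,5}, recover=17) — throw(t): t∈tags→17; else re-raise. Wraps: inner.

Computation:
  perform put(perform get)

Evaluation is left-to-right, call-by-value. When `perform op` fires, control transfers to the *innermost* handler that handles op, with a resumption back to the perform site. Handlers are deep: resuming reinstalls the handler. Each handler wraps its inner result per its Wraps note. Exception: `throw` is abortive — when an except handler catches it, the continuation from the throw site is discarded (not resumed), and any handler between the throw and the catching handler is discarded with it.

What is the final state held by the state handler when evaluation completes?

Working:
get @ H1 ⇒ 5
put(5) @ H1 ⇒ s:=5
H0 returns (0, ())
H1 returns ((0, ()), 5)
H2 returns ((0, ()), 5)
= ((0, ()), 5)

Answer: 5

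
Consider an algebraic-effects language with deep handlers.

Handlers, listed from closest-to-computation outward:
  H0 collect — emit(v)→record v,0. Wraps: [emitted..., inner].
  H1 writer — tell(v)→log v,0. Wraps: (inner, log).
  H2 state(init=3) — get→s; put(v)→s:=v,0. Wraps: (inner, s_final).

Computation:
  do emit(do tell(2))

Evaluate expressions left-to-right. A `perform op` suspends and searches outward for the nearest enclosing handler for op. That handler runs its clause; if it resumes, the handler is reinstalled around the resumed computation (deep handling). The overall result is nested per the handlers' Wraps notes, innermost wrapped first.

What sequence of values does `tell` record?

Answer: (2)

Evaluation trace:
tell(2) @ H1 ⇒ log+=2
emit(0) @ H0 ⇒ out+=0
H0 returns [0, 0]
H1 returns ([0, 0], (2))
H2 returns (([0, 0], (2)), 3)
= (([0, 0], (2)), 3)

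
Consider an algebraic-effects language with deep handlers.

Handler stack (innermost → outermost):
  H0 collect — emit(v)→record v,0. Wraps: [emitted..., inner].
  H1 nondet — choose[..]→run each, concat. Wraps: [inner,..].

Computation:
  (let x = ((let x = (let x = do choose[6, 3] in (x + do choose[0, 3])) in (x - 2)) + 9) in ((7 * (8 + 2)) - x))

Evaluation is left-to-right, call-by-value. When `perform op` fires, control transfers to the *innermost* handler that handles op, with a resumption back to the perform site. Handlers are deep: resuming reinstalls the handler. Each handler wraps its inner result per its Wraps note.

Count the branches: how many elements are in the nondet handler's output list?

Step-by-step:
choose[6, 3] @ H1
  branch[0] choose=6:
    choose[0, 3] @ H1
      branch[0] choose=0:
        H0 returns [57]
        H1 returns [[57]]
      branch[1] choose=3:
        H0 returns [54]
        H1 returns [[54]]
  branch[1] choose=3:
    choose[0, 3] @ H1
      branch[0] choose=0:
        H0 returns [60]
        H1 returns [[60]]
      branch[1] choose=3:
        H0 returns [57]
        H1 returns [[57]]
= [[57], [54], [60], [57]]

Answer: 4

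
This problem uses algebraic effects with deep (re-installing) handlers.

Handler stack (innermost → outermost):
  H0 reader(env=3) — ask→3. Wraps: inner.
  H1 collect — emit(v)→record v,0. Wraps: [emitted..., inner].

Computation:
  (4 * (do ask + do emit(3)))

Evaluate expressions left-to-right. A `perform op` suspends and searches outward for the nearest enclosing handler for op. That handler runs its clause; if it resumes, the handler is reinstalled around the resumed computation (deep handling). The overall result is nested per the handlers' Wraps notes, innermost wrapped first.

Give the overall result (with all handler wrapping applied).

Answer: [3, 12]

Step-by-step:
ask @ H0 ⇒ 3
emit(3) @ H1 ⇒ out+=3
H0 returns 12
H1 returns [3, 12]
= [3, 12]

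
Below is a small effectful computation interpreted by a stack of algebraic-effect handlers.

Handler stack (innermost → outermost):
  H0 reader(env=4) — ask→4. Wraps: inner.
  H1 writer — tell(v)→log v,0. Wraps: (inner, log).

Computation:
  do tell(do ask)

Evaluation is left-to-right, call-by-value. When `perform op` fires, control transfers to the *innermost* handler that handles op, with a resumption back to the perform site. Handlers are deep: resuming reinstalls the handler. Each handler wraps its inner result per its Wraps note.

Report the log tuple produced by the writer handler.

Evaluation trace:
ask @ H0 ⇒ 4
tell(4) @ H1 ⇒ log+=4
H0 returns 0
H1 returns (0, (4))
= (0, (4))

Answer: (4)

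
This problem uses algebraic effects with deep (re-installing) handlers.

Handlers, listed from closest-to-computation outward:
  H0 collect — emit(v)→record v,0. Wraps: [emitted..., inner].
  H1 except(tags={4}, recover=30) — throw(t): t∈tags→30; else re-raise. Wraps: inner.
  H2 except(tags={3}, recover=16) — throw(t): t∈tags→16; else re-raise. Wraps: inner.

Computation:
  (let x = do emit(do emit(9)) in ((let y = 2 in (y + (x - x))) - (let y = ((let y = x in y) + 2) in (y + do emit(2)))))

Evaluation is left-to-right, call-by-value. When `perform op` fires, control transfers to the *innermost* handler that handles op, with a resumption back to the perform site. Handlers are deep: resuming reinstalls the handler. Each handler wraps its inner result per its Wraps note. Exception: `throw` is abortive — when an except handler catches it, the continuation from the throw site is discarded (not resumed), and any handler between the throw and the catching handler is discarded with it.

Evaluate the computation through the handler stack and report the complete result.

Answer: [9, 0, 2, 0]

Step-by-step:
emit(9) @ H0 ⇒ out+=9
emit(0) @ H0 ⇒ out+=0
emit(2) @ H0 ⇒ out+=2
H0 returns [9, 0, 2, 0]
H1 returns [9, 0, 2, 0]
H2 returns [9, 0, 2, 0]
= [9, 0, 2, 0]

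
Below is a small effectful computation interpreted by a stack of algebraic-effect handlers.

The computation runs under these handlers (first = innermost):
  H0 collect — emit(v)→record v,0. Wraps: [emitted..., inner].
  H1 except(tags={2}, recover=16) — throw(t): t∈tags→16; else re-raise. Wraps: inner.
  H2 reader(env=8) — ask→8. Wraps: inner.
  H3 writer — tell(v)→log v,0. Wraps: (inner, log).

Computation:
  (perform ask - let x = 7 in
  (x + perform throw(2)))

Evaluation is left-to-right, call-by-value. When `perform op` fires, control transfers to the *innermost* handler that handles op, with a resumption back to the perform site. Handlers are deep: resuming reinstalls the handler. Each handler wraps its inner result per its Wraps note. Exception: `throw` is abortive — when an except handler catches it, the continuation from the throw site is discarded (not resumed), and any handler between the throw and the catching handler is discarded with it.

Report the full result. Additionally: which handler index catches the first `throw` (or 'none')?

Evaluation trace:
ask @ H2 ⇒ 8
throw(2) @ H1 caught ⇒ 16
H2 returns 16
H3 returns (16, ())
= (16, ())

Answer: (16, ()) ; first throw caught by: H1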